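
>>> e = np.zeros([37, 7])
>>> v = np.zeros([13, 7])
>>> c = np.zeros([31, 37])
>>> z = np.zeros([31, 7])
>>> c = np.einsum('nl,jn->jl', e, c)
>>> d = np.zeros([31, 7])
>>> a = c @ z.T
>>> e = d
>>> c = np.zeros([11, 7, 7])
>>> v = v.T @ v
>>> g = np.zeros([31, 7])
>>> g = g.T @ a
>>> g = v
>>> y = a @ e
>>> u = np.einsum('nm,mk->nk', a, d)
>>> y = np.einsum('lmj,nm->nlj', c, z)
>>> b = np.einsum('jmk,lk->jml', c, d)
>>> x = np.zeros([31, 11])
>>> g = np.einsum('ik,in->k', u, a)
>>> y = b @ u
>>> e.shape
(31, 7)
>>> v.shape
(7, 7)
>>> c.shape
(11, 7, 7)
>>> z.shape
(31, 7)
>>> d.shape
(31, 7)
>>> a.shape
(31, 31)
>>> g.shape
(7,)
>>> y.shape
(11, 7, 7)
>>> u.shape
(31, 7)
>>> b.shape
(11, 7, 31)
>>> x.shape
(31, 11)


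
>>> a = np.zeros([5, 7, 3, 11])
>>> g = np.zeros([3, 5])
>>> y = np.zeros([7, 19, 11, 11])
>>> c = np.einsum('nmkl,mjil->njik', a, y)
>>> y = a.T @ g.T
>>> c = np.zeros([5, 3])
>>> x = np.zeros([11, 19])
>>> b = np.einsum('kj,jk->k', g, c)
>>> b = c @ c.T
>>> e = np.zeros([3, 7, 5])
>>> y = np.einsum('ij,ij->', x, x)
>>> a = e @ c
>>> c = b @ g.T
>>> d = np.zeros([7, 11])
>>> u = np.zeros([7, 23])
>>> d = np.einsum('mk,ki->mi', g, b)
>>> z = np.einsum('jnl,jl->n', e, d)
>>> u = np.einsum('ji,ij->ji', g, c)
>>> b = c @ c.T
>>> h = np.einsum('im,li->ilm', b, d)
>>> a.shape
(3, 7, 3)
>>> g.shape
(3, 5)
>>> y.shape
()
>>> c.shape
(5, 3)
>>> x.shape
(11, 19)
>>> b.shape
(5, 5)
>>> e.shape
(3, 7, 5)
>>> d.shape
(3, 5)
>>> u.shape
(3, 5)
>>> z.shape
(7,)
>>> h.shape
(5, 3, 5)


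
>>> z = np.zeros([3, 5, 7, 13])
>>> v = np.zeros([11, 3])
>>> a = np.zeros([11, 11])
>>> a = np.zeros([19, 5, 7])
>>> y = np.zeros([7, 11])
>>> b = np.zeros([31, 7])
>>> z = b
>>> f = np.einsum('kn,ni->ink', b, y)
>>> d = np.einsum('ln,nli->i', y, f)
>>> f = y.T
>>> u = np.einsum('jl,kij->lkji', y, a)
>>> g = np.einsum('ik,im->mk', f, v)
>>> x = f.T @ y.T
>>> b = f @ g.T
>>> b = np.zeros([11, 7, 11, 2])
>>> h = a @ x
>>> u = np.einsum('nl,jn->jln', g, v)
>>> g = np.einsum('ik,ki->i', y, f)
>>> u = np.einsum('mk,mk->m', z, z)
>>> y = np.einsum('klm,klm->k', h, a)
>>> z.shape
(31, 7)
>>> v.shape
(11, 3)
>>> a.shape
(19, 5, 7)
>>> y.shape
(19,)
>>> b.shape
(11, 7, 11, 2)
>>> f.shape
(11, 7)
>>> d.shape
(31,)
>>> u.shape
(31,)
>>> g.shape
(7,)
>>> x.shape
(7, 7)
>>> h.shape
(19, 5, 7)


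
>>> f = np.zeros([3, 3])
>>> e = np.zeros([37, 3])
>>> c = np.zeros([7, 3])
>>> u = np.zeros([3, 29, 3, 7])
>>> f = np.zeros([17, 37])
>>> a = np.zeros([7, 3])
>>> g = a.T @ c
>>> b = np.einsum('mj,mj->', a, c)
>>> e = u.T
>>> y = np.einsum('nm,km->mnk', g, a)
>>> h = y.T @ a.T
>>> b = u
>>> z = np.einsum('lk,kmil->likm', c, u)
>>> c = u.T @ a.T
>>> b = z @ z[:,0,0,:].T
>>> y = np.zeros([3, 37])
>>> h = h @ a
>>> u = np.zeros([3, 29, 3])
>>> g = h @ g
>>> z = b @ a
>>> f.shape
(17, 37)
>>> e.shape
(7, 3, 29, 3)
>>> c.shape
(7, 3, 29, 7)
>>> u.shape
(3, 29, 3)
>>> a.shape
(7, 3)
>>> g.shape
(7, 3, 3)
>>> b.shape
(7, 3, 3, 7)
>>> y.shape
(3, 37)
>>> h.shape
(7, 3, 3)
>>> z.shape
(7, 3, 3, 3)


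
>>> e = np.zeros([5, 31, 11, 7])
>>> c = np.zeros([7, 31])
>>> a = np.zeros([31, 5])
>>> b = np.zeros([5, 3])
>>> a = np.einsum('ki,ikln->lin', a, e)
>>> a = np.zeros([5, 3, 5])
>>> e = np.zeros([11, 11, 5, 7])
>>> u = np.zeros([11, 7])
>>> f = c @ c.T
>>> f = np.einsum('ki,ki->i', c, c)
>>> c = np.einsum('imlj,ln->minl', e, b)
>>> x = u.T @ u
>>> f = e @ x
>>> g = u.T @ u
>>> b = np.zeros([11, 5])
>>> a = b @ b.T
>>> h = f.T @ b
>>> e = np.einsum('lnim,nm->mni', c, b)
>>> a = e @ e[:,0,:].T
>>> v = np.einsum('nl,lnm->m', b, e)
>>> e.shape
(5, 11, 3)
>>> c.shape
(11, 11, 3, 5)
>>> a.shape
(5, 11, 5)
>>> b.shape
(11, 5)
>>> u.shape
(11, 7)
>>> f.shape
(11, 11, 5, 7)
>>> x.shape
(7, 7)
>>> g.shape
(7, 7)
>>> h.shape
(7, 5, 11, 5)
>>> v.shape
(3,)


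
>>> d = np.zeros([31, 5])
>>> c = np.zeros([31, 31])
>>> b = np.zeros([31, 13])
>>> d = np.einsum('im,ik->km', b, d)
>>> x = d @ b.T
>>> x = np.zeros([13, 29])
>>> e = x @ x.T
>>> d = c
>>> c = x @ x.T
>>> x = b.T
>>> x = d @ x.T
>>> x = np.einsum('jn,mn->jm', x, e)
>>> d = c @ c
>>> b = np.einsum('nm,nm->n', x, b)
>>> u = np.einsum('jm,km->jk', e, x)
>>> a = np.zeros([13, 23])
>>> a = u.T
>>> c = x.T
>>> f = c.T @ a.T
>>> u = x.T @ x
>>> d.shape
(13, 13)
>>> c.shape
(13, 31)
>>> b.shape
(31,)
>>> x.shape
(31, 13)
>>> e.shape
(13, 13)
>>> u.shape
(13, 13)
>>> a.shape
(31, 13)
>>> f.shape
(31, 31)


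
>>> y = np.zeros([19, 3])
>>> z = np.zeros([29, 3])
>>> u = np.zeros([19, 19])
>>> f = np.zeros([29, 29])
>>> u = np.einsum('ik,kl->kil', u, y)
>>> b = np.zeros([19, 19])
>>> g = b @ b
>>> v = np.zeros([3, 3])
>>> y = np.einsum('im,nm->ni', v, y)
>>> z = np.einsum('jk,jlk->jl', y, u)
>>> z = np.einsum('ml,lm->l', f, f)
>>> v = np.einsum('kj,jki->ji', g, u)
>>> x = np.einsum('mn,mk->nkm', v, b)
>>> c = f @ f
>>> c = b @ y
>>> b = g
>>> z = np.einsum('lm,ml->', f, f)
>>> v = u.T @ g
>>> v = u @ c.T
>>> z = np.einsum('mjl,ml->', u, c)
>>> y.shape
(19, 3)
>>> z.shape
()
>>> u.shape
(19, 19, 3)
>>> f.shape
(29, 29)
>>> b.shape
(19, 19)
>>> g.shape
(19, 19)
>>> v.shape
(19, 19, 19)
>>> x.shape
(3, 19, 19)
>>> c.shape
(19, 3)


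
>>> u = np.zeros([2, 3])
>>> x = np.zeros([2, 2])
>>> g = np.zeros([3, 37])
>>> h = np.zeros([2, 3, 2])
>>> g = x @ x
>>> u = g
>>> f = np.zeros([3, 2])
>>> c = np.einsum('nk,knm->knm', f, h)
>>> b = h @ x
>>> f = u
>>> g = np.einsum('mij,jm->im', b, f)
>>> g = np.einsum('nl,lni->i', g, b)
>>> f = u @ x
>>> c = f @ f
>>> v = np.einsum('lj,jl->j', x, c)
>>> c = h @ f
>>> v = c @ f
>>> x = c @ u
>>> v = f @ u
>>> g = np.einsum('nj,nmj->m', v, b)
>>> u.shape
(2, 2)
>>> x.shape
(2, 3, 2)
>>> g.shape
(3,)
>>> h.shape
(2, 3, 2)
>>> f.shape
(2, 2)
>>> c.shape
(2, 3, 2)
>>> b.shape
(2, 3, 2)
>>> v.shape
(2, 2)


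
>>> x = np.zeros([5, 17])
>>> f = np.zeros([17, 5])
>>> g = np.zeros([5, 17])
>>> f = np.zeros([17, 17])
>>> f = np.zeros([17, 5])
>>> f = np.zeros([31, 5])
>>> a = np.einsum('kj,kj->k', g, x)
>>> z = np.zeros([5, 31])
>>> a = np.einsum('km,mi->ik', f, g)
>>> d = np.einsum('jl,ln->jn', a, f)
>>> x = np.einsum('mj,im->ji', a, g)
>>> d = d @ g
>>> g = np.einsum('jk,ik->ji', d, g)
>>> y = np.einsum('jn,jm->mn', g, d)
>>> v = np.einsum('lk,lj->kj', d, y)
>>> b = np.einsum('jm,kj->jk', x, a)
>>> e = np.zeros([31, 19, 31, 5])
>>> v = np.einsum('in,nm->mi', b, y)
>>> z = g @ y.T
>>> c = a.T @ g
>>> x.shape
(31, 5)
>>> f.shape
(31, 5)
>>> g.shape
(17, 5)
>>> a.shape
(17, 31)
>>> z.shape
(17, 17)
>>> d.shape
(17, 17)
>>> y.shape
(17, 5)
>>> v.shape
(5, 31)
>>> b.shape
(31, 17)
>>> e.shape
(31, 19, 31, 5)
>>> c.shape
(31, 5)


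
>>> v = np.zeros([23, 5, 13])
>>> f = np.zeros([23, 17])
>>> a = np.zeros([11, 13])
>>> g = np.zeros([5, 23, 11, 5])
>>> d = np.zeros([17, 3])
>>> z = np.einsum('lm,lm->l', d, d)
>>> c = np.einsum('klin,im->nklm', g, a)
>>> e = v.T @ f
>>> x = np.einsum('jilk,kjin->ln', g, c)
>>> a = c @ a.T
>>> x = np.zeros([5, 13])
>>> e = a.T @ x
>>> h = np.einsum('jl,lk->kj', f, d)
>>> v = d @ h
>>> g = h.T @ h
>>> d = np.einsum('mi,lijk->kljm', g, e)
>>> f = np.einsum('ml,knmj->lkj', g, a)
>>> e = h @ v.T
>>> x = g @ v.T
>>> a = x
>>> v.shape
(17, 23)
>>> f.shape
(23, 5, 11)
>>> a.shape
(23, 17)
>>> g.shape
(23, 23)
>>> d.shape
(13, 11, 5, 23)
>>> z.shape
(17,)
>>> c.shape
(5, 5, 23, 13)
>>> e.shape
(3, 17)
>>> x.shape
(23, 17)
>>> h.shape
(3, 23)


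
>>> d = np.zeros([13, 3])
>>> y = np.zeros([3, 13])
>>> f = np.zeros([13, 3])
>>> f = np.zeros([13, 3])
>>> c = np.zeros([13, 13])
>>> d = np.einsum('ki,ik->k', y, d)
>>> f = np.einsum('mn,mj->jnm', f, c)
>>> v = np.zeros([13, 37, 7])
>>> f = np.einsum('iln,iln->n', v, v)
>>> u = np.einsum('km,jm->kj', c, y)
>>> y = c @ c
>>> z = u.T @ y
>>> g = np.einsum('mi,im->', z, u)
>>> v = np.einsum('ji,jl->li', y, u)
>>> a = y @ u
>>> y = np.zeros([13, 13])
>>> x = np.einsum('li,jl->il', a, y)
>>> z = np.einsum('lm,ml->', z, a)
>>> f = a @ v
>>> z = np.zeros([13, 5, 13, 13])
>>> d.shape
(3,)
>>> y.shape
(13, 13)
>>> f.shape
(13, 13)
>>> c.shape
(13, 13)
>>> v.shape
(3, 13)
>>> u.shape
(13, 3)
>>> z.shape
(13, 5, 13, 13)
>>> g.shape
()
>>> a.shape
(13, 3)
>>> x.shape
(3, 13)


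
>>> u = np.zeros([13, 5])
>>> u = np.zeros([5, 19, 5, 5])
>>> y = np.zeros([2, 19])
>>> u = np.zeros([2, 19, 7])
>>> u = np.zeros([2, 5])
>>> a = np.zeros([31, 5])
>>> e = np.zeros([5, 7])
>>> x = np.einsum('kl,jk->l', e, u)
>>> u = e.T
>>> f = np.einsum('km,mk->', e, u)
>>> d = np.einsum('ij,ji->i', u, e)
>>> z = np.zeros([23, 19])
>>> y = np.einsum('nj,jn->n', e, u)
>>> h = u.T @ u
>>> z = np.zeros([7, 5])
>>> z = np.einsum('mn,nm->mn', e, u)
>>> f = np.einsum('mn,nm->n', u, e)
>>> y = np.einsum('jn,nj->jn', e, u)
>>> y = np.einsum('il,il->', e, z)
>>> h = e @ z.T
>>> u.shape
(7, 5)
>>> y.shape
()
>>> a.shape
(31, 5)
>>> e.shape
(5, 7)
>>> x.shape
(7,)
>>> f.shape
(5,)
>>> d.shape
(7,)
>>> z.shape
(5, 7)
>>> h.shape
(5, 5)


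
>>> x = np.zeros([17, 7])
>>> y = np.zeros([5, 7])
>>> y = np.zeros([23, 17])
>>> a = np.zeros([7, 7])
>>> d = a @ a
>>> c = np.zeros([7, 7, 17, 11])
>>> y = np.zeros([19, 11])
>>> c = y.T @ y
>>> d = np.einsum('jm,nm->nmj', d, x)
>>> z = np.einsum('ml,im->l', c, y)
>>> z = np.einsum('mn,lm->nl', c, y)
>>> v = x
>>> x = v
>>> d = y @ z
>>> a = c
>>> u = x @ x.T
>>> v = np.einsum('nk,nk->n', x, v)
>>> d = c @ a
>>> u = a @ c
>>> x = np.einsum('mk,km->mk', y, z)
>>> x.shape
(19, 11)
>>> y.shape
(19, 11)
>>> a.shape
(11, 11)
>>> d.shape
(11, 11)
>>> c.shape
(11, 11)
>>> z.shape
(11, 19)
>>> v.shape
(17,)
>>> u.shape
(11, 11)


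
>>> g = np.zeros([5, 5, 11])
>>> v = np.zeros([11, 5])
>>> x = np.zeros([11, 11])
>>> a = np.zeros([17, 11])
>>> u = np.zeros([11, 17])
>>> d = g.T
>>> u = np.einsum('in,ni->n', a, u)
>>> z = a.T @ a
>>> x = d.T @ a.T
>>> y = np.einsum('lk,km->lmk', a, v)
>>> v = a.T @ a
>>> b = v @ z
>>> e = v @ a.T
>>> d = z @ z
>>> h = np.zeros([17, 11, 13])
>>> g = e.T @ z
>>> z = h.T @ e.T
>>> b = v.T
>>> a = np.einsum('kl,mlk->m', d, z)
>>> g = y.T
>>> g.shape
(11, 5, 17)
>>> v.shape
(11, 11)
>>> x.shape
(5, 5, 17)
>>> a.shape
(13,)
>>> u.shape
(11,)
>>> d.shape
(11, 11)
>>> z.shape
(13, 11, 11)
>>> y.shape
(17, 5, 11)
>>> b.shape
(11, 11)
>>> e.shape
(11, 17)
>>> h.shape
(17, 11, 13)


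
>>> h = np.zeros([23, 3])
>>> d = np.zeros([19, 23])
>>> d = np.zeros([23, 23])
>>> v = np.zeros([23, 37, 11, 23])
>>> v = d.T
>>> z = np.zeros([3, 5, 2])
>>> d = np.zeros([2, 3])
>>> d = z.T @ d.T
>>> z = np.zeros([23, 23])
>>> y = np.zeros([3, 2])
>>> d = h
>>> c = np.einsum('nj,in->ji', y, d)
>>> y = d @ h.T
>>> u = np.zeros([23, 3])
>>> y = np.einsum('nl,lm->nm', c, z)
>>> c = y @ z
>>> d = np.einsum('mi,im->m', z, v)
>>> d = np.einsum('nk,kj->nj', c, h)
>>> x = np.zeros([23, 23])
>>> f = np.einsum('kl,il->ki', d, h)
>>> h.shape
(23, 3)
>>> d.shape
(2, 3)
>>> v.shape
(23, 23)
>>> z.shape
(23, 23)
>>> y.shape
(2, 23)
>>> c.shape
(2, 23)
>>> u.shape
(23, 3)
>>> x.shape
(23, 23)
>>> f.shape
(2, 23)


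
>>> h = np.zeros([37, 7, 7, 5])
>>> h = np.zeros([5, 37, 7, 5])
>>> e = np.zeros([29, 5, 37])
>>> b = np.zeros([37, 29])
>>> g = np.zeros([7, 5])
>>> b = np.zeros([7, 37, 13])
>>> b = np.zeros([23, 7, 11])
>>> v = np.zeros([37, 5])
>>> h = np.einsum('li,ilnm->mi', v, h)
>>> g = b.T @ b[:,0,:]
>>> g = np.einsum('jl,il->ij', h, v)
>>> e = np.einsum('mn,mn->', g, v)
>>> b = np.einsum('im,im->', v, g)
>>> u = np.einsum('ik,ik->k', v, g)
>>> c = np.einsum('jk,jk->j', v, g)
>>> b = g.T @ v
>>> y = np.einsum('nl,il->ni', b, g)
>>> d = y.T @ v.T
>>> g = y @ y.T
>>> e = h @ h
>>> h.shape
(5, 5)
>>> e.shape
(5, 5)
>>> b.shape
(5, 5)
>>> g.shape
(5, 5)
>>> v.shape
(37, 5)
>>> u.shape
(5,)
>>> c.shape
(37,)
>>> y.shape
(5, 37)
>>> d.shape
(37, 37)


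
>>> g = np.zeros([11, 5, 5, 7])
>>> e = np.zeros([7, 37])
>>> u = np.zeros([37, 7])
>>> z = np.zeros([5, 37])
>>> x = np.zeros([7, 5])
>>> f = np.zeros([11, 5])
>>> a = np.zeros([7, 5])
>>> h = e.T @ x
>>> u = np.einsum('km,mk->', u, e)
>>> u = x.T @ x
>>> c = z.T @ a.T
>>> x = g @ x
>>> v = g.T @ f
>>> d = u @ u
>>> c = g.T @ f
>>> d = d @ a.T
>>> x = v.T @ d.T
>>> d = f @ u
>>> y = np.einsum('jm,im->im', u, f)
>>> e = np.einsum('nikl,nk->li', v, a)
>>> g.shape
(11, 5, 5, 7)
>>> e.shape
(5, 5)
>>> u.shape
(5, 5)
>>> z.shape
(5, 37)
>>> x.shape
(5, 5, 5, 5)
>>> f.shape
(11, 5)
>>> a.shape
(7, 5)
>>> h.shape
(37, 5)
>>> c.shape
(7, 5, 5, 5)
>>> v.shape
(7, 5, 5, 5)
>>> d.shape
(11, 5)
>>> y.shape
(11, 5)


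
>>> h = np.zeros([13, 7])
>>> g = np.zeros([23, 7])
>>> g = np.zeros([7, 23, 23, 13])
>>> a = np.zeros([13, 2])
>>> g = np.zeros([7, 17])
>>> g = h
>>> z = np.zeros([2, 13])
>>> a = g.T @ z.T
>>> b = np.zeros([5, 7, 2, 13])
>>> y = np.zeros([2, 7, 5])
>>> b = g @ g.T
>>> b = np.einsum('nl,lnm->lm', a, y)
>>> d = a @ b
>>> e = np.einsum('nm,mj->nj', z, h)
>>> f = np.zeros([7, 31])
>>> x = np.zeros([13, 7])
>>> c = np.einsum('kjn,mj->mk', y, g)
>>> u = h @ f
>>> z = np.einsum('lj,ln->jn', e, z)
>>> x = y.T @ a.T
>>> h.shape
(13, 7)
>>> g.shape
(13, 7)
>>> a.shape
(7, 2)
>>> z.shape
(7, 13)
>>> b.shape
(2, 5)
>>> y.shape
(2, 7, 5)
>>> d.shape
(7, 5)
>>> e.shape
(2, 7)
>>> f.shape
(7, 31)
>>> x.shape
(5, 7, 7)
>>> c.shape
(13, 2)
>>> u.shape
(13, 31)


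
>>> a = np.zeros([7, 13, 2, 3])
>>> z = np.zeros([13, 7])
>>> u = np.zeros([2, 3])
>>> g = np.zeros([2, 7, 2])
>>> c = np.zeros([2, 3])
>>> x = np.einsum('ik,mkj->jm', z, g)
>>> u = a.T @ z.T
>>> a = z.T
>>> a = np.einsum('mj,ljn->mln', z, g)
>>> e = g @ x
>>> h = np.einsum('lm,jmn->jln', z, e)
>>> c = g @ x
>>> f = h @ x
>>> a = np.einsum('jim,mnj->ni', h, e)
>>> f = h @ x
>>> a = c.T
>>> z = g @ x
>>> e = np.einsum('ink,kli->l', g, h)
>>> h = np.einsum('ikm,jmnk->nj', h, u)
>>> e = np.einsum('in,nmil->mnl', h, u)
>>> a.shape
(2, 7, 2)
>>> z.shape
(2, 7, 2)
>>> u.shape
(3, 2, 13, 13)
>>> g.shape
(2, 7, 2)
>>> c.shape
(2, 7, 2)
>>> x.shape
(2, 2)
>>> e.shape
(2, 3, 13)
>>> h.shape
(13, 3)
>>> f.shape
(2, 13, 2)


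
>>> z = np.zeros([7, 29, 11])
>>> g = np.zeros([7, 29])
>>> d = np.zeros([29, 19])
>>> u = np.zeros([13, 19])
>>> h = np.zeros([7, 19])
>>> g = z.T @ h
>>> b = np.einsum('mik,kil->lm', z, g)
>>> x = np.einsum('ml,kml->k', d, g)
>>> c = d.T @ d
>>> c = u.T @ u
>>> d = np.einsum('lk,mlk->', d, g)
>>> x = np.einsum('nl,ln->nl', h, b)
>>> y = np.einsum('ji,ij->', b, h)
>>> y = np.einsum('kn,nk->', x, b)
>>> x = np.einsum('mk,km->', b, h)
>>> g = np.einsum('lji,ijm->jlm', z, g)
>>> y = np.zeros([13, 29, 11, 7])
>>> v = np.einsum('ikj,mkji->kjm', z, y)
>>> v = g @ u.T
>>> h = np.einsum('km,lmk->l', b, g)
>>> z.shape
(7, 29, 11)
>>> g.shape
(29, 7, 19)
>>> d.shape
()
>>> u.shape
(13, 19)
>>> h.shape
(29,)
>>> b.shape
(19, 7)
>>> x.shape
()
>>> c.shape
(19, 19)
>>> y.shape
(13, 29, 11, 7)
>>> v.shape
(29, 7, 13)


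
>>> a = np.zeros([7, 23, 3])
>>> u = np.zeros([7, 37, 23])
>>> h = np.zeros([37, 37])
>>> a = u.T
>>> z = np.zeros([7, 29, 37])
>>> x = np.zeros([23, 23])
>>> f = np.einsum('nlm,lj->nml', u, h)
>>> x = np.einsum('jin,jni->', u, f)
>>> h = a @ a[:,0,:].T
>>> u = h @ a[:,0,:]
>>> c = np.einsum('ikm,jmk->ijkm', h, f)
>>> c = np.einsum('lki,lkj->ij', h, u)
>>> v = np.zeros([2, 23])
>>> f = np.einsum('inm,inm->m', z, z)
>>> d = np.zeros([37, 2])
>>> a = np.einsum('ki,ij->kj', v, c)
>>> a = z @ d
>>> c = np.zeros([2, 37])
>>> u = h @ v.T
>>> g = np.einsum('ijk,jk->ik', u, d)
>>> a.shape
(7, 29, 2)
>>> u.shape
(23, 37, 2)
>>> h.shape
(23, 37, 23)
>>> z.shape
(7, 29, 37)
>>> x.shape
()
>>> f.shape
(37,)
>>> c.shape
(2, 37)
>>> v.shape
(2, 23)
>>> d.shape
(37, 2)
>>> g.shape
(23, 2)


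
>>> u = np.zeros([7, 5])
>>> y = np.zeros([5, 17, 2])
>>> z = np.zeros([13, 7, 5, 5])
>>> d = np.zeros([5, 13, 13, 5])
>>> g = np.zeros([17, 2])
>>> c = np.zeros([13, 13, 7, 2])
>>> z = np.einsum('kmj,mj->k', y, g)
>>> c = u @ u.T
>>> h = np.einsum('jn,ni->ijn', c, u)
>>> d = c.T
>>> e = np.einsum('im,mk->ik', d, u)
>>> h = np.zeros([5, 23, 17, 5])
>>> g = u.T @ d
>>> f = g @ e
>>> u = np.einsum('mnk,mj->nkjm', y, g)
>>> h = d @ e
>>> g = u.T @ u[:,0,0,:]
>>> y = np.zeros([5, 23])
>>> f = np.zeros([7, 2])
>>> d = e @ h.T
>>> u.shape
(17, 2, 7, 5)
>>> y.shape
(5, 23)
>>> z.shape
(5,)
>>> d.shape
(7, 7)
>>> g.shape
(5, 7, 2, 5)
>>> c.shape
(7, 7)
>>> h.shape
(7, 5)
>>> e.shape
(7, 5)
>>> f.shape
(7, 2)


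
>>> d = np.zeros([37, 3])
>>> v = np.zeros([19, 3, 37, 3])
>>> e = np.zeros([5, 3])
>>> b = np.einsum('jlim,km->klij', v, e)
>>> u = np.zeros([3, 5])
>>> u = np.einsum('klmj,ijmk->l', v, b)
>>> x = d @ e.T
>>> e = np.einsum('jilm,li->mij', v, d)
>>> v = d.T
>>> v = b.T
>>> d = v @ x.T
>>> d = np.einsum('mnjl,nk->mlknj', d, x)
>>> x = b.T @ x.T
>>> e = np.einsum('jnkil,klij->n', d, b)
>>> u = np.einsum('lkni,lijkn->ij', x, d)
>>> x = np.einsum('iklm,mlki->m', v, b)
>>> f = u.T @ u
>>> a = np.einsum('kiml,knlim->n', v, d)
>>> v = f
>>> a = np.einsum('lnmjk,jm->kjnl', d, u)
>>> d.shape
(19, 37, 5, 37, 3)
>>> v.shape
(5, 5)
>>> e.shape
(37,)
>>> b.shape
(5, 3, 37, 19)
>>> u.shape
(37, 5)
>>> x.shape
(5,)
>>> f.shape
(5, 5)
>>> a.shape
(3, 37, 37, 19)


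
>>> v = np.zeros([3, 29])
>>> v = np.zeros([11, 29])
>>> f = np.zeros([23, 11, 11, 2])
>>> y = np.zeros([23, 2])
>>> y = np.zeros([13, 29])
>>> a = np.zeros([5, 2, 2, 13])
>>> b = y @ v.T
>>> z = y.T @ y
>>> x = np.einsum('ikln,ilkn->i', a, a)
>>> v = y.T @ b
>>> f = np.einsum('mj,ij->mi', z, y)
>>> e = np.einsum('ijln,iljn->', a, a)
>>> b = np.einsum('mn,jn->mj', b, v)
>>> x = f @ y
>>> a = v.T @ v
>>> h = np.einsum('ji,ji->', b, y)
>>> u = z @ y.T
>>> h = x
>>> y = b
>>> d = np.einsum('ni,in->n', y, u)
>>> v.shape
(29, 11)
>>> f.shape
(29, 13)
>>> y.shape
(13, 29)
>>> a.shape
(11, 11)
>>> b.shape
(13, 29)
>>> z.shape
(29, 29)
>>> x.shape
(29, 29)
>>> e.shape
()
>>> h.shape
(29, 29)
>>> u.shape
(29, 13)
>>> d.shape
(13,)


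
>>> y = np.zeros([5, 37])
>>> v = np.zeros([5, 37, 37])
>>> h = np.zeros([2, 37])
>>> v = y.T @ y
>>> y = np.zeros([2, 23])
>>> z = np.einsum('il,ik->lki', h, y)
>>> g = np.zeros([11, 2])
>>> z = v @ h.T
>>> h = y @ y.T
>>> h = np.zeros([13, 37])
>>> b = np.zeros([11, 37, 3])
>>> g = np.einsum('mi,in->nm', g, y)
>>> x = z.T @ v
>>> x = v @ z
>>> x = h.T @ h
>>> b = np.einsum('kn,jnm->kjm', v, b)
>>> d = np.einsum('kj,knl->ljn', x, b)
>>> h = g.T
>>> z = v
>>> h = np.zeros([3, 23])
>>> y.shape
(2, 23)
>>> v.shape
(37, 37)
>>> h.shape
(3, 23)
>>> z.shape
(37, 37)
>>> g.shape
(23, 11)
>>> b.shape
(37, 11, 3)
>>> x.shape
(37, 37)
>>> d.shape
(3, 37, 11)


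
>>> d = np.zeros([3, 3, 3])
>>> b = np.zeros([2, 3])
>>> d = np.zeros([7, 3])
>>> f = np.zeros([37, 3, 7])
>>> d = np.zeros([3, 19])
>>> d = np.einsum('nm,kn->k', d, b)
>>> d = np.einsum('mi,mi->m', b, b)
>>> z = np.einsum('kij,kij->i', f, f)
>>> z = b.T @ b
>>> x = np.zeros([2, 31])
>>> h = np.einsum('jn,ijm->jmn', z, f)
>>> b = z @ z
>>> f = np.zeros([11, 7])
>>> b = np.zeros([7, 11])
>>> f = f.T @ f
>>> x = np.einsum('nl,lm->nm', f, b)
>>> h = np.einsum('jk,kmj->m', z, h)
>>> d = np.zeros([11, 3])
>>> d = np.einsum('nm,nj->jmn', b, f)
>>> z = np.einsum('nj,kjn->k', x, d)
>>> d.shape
(7, 11, 7)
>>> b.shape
(7, 11)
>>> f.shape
(7, 7)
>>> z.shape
(7,)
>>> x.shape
(7, 11)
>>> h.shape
(7,)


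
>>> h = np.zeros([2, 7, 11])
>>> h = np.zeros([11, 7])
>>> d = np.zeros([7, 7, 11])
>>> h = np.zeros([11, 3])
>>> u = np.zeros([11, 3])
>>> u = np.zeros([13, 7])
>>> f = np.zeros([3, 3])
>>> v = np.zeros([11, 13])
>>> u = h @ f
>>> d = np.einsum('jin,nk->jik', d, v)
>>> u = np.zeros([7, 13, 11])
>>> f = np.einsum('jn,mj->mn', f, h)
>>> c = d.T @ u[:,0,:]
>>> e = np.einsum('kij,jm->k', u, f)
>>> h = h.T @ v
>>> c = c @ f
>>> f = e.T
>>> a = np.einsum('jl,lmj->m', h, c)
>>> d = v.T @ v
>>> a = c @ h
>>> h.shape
(3, 13)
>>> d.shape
(13, 13)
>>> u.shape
(7, 13, 11)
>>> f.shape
(7,)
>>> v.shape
(11, 13)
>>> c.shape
(13, 7, 3)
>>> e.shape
(7,)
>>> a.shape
(13, 7, 13)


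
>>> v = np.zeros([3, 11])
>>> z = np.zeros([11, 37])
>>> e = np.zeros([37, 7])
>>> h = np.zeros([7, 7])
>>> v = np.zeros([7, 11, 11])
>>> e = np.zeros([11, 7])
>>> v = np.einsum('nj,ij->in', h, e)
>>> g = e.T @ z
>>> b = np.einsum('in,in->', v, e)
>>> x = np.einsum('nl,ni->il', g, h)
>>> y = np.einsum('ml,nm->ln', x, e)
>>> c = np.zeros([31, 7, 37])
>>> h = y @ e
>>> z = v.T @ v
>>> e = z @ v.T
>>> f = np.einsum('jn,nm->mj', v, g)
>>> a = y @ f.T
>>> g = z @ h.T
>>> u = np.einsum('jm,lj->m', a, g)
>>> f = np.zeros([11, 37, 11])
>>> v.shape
(11, 7)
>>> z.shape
(7, 7)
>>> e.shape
(7, 11)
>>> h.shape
(37, 7)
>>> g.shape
(7, 37)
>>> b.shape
()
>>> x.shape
(7, 37)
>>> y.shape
(37, 11)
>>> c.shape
(31, 7, 37)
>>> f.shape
(11, 37, 11)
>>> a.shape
(37, 37)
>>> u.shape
(37,)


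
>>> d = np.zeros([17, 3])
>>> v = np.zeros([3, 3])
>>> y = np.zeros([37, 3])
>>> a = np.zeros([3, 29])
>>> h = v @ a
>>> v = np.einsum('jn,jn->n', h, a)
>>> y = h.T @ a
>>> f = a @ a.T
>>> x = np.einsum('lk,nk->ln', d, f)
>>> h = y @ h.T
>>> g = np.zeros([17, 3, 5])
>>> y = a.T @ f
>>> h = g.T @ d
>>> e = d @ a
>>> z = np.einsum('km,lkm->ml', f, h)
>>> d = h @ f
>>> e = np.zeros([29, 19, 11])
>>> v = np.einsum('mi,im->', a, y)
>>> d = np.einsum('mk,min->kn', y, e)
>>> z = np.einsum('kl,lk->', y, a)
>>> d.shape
(3, 11)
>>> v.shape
()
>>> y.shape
(29, 3)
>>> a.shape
(3, 29)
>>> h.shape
(5, 3, 3)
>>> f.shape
(3, 3)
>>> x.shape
(17, 3)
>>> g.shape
(17, 3, 5)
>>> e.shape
(29, 19, 11)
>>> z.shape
()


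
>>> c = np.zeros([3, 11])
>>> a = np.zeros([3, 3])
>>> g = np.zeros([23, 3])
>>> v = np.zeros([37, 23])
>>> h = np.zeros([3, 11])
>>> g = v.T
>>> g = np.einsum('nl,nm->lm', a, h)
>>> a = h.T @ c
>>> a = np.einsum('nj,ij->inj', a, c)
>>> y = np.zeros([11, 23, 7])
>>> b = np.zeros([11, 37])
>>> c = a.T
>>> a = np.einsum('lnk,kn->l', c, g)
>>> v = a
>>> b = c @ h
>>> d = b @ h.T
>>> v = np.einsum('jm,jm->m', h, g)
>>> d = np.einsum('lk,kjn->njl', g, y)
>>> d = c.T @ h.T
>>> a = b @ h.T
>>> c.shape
(11, 11, 3)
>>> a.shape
(11, 11, 3)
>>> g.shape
(3, 11)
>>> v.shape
(11,)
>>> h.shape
(3, 11)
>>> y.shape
(11, 23, 7)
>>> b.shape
(11, 11, 11)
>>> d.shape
(3, 11, 3)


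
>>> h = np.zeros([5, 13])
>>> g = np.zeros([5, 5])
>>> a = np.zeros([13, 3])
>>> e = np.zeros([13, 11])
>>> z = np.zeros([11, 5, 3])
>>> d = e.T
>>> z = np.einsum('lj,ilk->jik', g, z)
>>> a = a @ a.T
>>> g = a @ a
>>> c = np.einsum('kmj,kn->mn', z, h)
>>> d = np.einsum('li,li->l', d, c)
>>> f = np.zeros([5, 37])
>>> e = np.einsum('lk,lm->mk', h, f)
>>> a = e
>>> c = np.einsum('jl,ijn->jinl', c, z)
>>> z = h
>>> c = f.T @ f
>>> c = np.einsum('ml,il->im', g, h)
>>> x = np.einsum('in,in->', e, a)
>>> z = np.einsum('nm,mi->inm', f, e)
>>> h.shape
(5, 13)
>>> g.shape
(13, 13)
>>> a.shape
(37, 13)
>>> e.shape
(37, 13)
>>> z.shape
(13, 5, 37)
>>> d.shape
(11,)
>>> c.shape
(5, 13)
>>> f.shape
(5, 37)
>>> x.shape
()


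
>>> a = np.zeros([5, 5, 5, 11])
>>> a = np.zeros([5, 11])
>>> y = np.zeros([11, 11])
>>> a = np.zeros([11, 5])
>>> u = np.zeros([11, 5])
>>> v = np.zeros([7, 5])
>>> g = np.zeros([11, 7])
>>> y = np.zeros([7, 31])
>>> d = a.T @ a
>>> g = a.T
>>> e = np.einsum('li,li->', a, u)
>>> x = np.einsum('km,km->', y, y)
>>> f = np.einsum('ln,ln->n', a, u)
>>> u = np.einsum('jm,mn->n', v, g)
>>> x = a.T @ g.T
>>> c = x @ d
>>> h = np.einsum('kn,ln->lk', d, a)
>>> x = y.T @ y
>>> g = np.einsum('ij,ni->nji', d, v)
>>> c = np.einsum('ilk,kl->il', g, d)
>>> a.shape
(11, 5)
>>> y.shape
(7, 31)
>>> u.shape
(11,)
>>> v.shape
(7, 5)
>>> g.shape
(7, 5, 5)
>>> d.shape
(5, 5)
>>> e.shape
()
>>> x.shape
(31, 31)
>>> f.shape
(5,)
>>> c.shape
(7, 5)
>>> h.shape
(11, 5)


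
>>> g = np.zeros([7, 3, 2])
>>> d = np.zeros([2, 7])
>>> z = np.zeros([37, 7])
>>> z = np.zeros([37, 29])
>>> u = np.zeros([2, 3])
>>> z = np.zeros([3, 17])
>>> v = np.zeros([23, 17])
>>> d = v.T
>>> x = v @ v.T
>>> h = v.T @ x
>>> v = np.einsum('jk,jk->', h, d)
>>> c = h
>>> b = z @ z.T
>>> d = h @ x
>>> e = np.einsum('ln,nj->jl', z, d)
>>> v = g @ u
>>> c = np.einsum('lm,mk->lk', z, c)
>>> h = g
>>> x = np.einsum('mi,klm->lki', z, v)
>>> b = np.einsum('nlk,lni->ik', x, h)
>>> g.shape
(7, 3, 2)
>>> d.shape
(17, 23)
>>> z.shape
(3, 17)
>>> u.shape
(2, 3)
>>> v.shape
(7, 3, 3)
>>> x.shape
(3, 7, 17)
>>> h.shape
(7, 3, 2)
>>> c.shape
(3, 23)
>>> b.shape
(2, 17)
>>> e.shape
(23, 3)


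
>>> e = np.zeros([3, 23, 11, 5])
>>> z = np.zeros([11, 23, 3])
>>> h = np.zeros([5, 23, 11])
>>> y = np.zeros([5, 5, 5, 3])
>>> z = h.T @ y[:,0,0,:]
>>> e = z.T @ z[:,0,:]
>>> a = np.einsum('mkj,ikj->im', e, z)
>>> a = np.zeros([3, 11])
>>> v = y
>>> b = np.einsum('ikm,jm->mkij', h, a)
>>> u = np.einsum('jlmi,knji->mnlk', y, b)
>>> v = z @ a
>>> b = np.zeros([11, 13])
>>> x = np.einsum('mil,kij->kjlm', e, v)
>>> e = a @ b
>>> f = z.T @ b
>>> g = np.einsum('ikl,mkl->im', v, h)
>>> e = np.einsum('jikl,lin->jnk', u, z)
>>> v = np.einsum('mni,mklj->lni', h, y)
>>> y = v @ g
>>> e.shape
(5, 3, 5)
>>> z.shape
(11, 23, 3)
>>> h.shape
(5, 23, 11)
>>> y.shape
(5, 23, 5)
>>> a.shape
(3, 11)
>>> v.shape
(5, 23, 11)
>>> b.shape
(11, 13)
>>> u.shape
(5, 23, 5, 11)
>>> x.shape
(11, 11, 3, 3)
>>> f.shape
(3, 23, 13)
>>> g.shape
(11, 5)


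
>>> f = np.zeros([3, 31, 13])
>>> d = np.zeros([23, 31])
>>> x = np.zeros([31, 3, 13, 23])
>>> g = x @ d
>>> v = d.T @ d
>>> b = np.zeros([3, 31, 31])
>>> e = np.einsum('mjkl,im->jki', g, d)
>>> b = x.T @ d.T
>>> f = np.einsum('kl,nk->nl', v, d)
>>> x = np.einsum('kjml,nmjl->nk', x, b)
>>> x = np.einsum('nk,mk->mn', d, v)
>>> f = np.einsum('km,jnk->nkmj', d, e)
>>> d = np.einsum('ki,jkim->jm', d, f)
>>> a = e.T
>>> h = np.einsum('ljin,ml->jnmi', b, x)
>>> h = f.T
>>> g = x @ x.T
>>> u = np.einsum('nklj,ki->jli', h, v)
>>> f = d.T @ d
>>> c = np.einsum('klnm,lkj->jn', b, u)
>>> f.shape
(3, 3)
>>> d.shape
(13, 3)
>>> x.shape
(31, 23)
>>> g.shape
(31, 31)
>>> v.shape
(31, 31)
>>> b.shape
(23, 13, 3, 23)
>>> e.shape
(3, 13, 23)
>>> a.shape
(23, 13, 3)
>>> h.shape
(3, 31, 23, 13)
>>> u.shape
(13, 23, 31)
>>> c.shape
(31, 3)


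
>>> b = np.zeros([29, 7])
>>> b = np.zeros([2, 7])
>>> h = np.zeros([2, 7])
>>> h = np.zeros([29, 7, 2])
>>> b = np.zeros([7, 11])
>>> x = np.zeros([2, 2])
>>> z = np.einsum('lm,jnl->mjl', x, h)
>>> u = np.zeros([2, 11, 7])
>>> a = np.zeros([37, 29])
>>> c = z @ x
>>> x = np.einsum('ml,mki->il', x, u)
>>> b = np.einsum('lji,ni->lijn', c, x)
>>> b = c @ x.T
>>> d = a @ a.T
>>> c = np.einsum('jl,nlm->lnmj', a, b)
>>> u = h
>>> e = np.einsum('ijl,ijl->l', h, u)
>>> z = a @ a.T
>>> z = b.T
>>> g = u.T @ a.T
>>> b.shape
(2, 29, 7)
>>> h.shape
(29, 7, 2)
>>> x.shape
(7, 2)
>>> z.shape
(7, 29, 2)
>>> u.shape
(29, 7, 2)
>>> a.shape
(37, 29)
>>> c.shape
(29, 2, 7, 37)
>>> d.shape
(37, 37)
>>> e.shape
(2,)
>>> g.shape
(2, 7, 37)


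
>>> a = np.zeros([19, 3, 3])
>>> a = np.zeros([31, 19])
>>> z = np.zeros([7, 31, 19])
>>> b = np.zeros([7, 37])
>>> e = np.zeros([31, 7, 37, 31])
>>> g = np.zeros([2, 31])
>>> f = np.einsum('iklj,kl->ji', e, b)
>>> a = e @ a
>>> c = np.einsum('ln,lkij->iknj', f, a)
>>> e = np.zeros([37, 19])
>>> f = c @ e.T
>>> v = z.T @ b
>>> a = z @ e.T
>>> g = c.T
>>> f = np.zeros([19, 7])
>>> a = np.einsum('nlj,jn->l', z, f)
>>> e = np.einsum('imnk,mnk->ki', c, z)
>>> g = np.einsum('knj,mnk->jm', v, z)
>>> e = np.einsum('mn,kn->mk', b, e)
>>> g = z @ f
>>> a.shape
(31,)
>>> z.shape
(7, 31, 19)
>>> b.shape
(7, 37)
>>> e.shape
(7, 19)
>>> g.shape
(7, 31, 7)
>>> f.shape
(19, 7)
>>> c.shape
(37, 7, 31, 19)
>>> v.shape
(19, 31, 37)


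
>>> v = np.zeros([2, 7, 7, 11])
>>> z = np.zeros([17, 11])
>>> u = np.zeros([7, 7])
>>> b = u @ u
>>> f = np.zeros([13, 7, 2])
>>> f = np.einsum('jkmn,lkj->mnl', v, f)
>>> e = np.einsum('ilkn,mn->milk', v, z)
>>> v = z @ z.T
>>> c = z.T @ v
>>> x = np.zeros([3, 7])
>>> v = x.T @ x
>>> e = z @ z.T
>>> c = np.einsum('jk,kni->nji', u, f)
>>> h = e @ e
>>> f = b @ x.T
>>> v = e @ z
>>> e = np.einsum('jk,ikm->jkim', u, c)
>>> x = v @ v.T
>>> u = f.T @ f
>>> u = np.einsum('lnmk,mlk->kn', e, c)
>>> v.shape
(17, 11)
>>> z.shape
(17, 11)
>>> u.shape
(13, 7)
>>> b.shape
(7, 7)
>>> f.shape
(7, 3)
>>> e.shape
(7, 7, 11, 13)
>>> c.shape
(11, 7, 13)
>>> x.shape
(17, 17)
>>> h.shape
(17, 17)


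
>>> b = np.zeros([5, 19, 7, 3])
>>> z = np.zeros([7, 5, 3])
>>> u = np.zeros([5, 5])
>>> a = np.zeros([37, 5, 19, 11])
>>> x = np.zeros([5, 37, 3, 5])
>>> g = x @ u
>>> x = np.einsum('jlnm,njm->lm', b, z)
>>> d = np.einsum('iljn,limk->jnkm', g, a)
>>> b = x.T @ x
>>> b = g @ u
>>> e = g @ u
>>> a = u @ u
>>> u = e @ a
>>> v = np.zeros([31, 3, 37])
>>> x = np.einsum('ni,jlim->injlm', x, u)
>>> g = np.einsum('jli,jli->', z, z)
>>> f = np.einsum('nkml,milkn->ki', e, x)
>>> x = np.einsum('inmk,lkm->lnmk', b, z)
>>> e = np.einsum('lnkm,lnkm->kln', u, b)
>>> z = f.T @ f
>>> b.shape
(5, 37, 3, 5)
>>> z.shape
(19, 19)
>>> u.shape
(5, 37, 3, 5)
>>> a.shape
(5, 5)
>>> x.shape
(7, 37, 3, 5)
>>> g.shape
()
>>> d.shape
(3, 5, 11, 19)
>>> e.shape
(3, 5, 37)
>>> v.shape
(31, 3, 37)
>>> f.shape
(37, 19)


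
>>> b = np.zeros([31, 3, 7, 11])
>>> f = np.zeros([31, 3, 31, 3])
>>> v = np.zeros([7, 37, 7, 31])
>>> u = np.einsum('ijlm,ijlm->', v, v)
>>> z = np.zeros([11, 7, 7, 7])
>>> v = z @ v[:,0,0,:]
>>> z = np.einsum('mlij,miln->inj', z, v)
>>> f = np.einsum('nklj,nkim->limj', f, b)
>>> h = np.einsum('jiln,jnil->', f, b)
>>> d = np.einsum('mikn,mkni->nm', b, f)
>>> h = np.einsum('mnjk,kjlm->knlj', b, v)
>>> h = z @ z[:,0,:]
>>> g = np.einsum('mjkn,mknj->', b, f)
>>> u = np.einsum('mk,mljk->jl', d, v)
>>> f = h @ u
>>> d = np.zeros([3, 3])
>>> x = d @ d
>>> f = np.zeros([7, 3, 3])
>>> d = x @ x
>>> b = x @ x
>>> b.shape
(3, 3)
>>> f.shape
(7, 3, 3)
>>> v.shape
(11, 7, 7, 31)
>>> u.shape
(7, 7)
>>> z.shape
(7, 31, 7)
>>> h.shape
(7, 31, 7)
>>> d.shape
(3, 3)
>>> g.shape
()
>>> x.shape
(3, 3)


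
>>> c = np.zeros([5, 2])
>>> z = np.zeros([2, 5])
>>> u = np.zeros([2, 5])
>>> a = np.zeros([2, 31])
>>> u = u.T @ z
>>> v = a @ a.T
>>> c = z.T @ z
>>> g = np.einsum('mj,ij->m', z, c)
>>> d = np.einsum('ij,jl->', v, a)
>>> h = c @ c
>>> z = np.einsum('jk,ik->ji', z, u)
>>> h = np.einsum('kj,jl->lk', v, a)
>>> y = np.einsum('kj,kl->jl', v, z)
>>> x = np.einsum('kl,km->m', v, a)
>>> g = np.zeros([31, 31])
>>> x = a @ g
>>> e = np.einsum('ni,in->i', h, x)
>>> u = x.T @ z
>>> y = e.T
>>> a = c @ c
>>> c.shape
(5, 5)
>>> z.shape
(2, 5)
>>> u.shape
(31, 5)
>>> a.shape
(5, 5)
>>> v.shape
(2, 2)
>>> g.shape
(31, 31)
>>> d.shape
()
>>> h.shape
(31, 2)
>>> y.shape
(2,)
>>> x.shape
(2, 31)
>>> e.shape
(2,)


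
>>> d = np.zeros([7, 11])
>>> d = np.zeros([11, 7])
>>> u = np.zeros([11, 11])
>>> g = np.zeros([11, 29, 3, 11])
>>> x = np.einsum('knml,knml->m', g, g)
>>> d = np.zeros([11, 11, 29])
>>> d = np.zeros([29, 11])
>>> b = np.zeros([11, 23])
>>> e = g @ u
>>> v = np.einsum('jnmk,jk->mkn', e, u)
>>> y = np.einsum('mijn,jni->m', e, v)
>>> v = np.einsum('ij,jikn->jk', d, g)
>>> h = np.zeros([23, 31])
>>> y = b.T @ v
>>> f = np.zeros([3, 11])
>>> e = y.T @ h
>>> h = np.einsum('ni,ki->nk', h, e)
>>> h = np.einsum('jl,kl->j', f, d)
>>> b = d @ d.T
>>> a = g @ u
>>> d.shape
(29, 11)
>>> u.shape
(11, 11)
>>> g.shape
(11, 29, 3, 11)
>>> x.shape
(3,)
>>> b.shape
(29, 29)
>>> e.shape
(3, 31)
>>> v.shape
(11, 3)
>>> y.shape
(23, 3)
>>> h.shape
(3,)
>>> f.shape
(3, 11)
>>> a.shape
(11, 29, 3, 11)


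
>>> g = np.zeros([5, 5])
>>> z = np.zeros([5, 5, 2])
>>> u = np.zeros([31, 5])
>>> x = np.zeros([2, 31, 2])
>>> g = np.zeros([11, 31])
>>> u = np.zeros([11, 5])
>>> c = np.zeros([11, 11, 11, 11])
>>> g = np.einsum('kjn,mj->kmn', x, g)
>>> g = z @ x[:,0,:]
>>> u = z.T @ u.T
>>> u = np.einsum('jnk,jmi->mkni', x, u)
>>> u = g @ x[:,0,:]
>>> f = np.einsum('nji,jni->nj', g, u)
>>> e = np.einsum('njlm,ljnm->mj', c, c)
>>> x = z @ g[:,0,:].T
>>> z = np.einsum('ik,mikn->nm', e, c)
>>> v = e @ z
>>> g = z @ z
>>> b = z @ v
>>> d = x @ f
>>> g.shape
(11, 11)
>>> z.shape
(11, 11)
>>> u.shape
(5, 5, 2)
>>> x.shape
(5, 5, 5)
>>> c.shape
(11, 11, 11, 11)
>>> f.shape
(5, 5)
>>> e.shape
(11, 11)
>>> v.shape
(11, 11)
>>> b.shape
(11, 11)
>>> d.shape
(5, 5, 5)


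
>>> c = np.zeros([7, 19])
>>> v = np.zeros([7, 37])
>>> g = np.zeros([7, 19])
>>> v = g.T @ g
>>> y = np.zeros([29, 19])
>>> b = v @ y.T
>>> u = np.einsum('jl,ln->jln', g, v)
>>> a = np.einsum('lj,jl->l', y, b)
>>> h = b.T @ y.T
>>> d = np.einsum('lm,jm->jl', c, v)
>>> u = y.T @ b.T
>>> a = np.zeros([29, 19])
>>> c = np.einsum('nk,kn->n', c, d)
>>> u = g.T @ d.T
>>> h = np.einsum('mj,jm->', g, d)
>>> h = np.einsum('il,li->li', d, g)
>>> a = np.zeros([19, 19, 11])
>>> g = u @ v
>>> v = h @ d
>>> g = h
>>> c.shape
(7,)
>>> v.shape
(7, 7)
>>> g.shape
(7, 19)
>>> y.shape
(29, 19)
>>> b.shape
(19, 29)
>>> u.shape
(19, 19)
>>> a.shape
(19, 19, 11)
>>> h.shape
(7, 19)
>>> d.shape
(19, 7)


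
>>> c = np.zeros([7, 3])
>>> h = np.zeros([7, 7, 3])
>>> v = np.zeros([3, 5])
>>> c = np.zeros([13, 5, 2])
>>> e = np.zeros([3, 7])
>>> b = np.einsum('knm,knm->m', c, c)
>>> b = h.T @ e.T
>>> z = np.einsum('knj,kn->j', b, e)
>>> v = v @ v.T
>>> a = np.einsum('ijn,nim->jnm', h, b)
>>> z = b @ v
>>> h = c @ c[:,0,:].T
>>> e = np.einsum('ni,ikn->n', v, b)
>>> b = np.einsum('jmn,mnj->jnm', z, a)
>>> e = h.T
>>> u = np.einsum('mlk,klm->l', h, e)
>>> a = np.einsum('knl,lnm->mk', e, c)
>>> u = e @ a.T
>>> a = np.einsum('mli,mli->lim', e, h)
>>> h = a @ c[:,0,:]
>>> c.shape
(13, 5, 2)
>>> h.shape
(5, 13, 2)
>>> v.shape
(3, 3)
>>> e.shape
(13, 5, 13)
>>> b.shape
(3, 3, 7)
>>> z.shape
(3, 7, 3)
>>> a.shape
(5, 13, 13)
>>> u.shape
(13, 5, 2)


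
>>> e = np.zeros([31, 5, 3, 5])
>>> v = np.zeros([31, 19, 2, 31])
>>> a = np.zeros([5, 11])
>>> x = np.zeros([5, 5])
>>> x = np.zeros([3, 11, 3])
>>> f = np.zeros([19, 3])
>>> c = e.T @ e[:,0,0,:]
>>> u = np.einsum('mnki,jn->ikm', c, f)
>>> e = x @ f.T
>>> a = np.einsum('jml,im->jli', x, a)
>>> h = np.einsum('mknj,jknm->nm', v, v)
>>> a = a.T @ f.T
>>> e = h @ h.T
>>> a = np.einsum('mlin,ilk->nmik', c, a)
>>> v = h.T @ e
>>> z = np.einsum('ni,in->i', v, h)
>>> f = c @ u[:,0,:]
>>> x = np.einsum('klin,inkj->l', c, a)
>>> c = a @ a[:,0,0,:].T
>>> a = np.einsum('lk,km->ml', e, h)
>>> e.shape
(2, 2)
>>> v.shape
(31, 2)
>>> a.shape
(31, 2)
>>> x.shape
(3,)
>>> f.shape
(5, 3, 5, 5)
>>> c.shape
(5, 5, 5, 5)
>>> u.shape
(5, 5, 5)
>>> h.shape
(2, 31)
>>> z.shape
(2,)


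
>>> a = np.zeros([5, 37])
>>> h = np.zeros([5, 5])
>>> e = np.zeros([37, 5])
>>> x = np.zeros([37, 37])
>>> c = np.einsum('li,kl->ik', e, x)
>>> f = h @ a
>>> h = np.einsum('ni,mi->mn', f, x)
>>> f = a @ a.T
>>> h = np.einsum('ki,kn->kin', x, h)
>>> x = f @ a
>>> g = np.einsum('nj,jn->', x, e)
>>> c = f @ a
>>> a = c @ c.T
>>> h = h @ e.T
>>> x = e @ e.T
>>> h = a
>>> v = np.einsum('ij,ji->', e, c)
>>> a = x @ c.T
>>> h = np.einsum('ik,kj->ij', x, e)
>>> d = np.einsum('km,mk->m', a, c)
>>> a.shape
(37, 5)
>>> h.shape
(37, 5)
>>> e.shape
(37, 5)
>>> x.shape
(37, 37)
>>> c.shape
(5, 37)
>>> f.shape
(5, 5)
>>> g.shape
()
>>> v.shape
()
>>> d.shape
(5,)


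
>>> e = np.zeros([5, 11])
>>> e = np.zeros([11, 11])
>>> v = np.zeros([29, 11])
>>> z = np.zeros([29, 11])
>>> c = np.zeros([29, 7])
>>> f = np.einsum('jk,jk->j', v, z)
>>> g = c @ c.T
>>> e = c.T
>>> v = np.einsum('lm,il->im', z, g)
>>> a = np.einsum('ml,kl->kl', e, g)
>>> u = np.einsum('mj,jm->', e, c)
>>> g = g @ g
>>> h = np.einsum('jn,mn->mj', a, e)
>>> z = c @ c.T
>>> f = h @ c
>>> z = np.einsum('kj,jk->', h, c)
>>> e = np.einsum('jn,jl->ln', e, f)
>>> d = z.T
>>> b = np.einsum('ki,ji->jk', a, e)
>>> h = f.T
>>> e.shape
(7, 29)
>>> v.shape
(29, 11)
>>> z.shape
()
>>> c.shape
(29, 7)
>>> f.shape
(7, 7)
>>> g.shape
(29, 29)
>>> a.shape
(29, 29)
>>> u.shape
()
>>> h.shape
(7, 7)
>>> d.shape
()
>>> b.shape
(7, 29)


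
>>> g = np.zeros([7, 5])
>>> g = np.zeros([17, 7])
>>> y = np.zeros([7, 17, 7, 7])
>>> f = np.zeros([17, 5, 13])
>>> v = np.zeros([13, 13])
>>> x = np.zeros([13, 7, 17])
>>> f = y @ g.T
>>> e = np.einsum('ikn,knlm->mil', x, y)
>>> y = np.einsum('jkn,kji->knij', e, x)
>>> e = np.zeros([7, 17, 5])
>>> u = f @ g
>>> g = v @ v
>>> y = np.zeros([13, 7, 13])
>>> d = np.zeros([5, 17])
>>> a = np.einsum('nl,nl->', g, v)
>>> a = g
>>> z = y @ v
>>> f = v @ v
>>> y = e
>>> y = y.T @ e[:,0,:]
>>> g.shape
(13, 13)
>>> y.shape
(5, 17, 5)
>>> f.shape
(13, 13)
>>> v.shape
(13, 13)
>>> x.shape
(13, 7, 17)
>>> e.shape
(7, 17, 5)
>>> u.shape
(7, 17, 7, 7)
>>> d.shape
(5, 17)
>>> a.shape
(13, 13)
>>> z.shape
(13, 7, 13)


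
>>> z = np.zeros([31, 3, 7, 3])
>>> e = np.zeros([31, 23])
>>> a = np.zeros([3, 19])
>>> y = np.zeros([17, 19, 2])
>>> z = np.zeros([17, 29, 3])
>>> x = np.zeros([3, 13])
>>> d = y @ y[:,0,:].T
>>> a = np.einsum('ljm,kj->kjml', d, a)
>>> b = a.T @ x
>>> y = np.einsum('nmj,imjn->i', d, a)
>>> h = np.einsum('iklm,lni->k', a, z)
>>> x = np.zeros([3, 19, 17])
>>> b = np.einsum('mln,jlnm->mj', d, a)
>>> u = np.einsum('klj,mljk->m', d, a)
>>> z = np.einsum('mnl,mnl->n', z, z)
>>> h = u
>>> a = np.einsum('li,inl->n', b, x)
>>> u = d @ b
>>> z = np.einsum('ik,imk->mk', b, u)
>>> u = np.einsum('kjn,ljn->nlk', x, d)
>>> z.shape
(19, 3)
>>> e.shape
(31, 23)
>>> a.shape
(19,)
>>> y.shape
(3,)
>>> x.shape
(3, 19, 17)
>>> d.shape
(17, 19, 17)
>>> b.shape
(17, 3)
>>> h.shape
(3,)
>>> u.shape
(17, 17, 3)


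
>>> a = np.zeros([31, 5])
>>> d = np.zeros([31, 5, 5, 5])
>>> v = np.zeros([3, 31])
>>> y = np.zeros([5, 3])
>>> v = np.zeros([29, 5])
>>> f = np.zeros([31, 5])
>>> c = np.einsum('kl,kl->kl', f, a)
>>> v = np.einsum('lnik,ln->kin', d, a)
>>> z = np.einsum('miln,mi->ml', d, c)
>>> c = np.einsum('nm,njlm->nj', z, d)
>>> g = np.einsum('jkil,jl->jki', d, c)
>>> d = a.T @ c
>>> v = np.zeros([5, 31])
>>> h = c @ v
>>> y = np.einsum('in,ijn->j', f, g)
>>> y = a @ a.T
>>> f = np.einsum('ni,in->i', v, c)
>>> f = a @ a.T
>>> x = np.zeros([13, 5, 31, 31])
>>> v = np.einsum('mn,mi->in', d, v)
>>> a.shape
(31, 5)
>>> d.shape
(5, 5)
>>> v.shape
(31, 5)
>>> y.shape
(31, 31)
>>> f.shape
(31, 31)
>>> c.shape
(31, 5)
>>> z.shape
(31, 5)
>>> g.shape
(31, 5, 5)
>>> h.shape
(31, 31)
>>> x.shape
(13, 5, 31, 31)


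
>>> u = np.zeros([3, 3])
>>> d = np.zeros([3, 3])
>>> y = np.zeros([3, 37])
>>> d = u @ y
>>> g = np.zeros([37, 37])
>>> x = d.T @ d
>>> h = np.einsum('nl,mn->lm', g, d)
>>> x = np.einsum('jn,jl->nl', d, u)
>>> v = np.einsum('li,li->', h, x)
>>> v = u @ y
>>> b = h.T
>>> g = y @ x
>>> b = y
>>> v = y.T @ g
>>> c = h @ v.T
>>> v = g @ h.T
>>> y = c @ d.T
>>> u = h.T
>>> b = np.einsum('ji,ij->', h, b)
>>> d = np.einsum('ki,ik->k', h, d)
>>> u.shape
(3, 37)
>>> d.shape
(37,)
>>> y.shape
(37, 3)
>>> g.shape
(3, 3)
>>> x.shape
(37, 3)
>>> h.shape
(37, 3)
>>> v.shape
(3, 37)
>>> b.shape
()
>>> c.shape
(37, 37)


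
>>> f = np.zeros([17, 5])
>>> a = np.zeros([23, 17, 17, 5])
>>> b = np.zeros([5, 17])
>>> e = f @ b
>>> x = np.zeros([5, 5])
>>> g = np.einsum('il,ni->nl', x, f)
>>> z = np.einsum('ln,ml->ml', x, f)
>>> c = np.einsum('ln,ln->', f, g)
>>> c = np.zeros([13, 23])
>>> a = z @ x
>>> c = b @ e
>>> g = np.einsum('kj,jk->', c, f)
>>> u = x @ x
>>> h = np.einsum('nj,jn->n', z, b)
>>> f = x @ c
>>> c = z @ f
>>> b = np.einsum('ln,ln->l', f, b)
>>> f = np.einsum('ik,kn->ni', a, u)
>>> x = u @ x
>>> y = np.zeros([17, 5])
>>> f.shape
(5, 17)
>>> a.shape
(17, 5)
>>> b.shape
(5,)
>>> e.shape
(17, 17)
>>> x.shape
(5, 5)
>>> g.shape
()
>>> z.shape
(17, 5)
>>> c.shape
(17, 17)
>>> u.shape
(5, 5)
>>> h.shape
(17,)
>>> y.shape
(17, 5)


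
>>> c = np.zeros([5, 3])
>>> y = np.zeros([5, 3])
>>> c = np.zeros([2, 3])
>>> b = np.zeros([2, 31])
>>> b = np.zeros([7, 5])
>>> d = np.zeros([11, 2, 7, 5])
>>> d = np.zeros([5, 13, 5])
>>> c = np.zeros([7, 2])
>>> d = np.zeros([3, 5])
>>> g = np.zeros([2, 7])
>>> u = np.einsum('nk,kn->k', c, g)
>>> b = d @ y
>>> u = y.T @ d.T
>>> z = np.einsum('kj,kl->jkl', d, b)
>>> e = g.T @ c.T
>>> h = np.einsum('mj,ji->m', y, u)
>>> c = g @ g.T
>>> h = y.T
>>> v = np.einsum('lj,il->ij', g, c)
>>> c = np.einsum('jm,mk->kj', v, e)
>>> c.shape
(7, 2)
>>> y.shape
(5, 3)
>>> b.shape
(3, 3)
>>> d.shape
(3, 5)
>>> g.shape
(2, 7)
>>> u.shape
(3, 3)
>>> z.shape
(5, 3, 3)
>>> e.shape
(7, 7)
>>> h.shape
(3, 5)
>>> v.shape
(2, 7)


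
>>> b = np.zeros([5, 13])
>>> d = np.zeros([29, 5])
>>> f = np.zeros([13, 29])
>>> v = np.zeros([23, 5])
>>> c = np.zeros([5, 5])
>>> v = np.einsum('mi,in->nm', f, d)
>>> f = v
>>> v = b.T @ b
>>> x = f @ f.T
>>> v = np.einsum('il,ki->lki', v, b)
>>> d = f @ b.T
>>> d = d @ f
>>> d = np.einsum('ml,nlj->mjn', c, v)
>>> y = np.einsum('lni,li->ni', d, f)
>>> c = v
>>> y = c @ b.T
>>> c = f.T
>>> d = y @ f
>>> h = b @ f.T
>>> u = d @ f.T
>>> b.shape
(5, 13)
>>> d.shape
(13, 5, 13)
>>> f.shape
(5, 13)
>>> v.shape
(13, 5, 13)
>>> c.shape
(13, 5)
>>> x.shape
(5, 5)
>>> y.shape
(13, 5, 5)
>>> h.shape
(5, 5)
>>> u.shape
(13, 5, 5)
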